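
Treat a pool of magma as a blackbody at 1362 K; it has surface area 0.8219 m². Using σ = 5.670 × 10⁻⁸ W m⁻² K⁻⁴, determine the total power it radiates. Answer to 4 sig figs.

Area A = 0.8219 m².
P = σAT⁴ = 5.670×10⁻⁸ × 0.8219 × (1362)⁴ = 1.604×10⁵ W.

P ≈ 1.604×10⁵ W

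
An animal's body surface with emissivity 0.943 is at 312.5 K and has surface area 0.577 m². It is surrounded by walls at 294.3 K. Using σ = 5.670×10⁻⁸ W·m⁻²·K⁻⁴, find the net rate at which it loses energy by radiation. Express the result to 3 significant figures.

Area A = 0.577 m².
Net radiated power P_net = εσA(T⁴ − T₀⁴) = 0.943×5.670×10⁻⁸×0.577×(312.5⁴ − 294.3⁴).
T⁴ − T₀⁴ = 9.53674×10⁹ − 7.50172×10⁹ = 2.03502×10⁹ K⁴, so P_net = 62.8 W.

Net loss ≈ 62.8 W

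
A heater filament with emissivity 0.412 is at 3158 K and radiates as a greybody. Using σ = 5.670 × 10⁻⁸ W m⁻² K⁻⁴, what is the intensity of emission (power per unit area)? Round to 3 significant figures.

Stefan–Boltzmann: I = εσT⁴ = 0.412 × 5.670×10⁻⁸ × (3158)⁴ = 2.32×10⁶ W/m².

I ≈ 2.32×10⁶ W/m²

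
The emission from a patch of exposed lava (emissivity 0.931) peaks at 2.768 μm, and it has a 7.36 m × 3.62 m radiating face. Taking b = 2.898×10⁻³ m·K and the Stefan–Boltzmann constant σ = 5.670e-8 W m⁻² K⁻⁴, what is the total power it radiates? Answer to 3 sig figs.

P ≈ 1.69×10⁶ W

Wien's law: T = b/λ_max = 2.898×10⁻³/2.768×10⁻⁶ = 1046.97 K.
Area A = 7.36 × 3.62 = 26.6432 m².
Then P = εσAT⁴ = 0.931×5.670×10⁻⁸×26.6432×(1046.97)⁴ = 1.69×10⁶ W.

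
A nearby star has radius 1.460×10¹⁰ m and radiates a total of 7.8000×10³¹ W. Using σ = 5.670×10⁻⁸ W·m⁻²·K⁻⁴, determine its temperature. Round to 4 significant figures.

T ≈ 2.677×10⁴ K

Surface area A = 4πR² = 4π(1.460×10¹⁰ m)² = 2.67865×10²¹ m².
P = σAT⁴ ⇒ T = (P/(σA))^(1/4) = (7.8000×10³¹/(5.670×10⁻⁸×2.67865×10²¹))^(1/4) = 2.677×10⁴ K.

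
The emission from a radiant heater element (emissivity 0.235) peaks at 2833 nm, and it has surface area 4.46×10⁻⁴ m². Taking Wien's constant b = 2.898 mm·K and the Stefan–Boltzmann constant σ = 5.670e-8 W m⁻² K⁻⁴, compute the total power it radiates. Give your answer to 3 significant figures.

P ≈ 6.51 W

Wien's law: T = b/λ_max = 2.898×10⁻³/2.833×10⁻⁶ = 1022.94 K.
Area A = 4.46×10⁻⁴ m².
Then P = εσAT⁴ = 0.235×5.670×10⁻⁸×4.46×10⁻⁴×(1022.94)⁴ = 6.51 W.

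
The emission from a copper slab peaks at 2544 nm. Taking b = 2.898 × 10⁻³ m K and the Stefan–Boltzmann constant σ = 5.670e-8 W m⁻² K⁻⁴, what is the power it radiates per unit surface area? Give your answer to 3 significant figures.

I ≈ 9.55×10⁴ W/m²

Wien's law: T = b/λ_max = 2.898×10⁻³/2.544×10⁻⁶ = 1139.15 K.
Then I = σT⁴ = 5.670×10⁻⁸×(1139.15)⁴ = 9.55×10⁴ W/m².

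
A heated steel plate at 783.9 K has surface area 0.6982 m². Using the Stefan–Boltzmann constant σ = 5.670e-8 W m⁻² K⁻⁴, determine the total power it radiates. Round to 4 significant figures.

Area A = 0.6982 m².
P = σAT⁴ = 5.670×10⁻⁸ × 0.6982 × (783.9)⁴ = 1.495×10⁴ W.

P ≈ 1.495×10⁴ W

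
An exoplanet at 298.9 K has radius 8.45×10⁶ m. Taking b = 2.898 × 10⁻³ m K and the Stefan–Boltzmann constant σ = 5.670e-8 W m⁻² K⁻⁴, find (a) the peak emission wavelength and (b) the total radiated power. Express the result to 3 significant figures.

(a) λ_max = b/T = 2.898×10⁻³/298.9 = 9.696×10⁻⁶ m = 9.70 μm.
Surface area A = 4πR² = 4π(8.45×10⁶ m)² = 8.97270×10¹⁴ m².
(b) P = σAT⁴ = 5.670×10⁻⁸×8.97270×10¹⁴×(298.9)⁴ = 4.06×10¹⁷ W.

λ_max ≈ 9.70 μm; P ≈ 4.06×10¹⁷ W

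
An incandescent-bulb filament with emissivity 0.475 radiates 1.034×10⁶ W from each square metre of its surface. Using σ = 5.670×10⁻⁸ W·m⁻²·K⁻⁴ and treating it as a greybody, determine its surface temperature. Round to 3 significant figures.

I = εσT⁴, so T = (I/εσ)^(1/4) = (1.034×10⁶/(0.475×5.670×10⁻⁸))^(1/4) = 2.49×10³ K.

T ≈ 2.49×10³ K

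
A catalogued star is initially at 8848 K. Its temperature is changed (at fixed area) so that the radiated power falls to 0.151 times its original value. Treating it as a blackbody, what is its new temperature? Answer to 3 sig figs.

T₂ ≈ 5.52×10³ K

P ∝ T⁴, so T₂/T₁ = (P₂/P₁)^(1/4) = (0.151)^(1/4) = 0.623368.
T₂ = 8848 × 0.623368 = 5.52×10³ K.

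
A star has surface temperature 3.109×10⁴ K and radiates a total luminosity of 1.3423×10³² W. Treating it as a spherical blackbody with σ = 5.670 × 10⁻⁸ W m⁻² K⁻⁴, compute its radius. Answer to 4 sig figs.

R ≈ 1.420×10¹⁰ m

L = 4πR²σT⁴ ⇒ R = √(L/(4πσT⁴)).
σT⁴ = 5.29744×10¹⁰ W/m², so R = √(1.3423×10³²/(4π×5.29744×10¹⁰)) = 1.420×10¹⁰ m.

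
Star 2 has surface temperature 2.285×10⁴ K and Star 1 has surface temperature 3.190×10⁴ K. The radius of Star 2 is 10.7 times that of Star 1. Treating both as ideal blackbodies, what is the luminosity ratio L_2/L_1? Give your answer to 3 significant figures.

L ∝ R²T⁴, so L_2/L_1 = (R_2/R_1)²(T_2/T_1)⁴ = (10.7)² × (2.285×10⁴/3.190×10⁴)⁴ = 114.49 × 0.263258 = 30.1.

L_2/L_1 ≈ 30.1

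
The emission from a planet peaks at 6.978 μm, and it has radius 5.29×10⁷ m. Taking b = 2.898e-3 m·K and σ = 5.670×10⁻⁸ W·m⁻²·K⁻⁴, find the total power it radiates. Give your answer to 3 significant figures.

Wien's law: T = b/λ_max = 2.898×10⁻³/6.978×10⁻⁶ = 415.305 K.
Surface area A = 4πR² = 4π(5.29×10⁷ m)² = 3.51659×10¹⁶ m².
Then P = σAT⁴ = 5.670×10⁻⁸×3.51659×10¹⁶×(415.305)⁴ = 5.93×10¹⁹ W.

P ≈ 5.93×10¹⁹ W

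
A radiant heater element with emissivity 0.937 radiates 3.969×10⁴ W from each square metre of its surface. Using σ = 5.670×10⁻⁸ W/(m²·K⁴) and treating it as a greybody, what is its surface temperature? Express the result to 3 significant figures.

T ≈ 930 K

I = εσT⁴, so T = (I/εσ)^(1/4) = (3.969×10⁴/(0.937×5.670×10⁻⁸))^(1/4) = 930 K.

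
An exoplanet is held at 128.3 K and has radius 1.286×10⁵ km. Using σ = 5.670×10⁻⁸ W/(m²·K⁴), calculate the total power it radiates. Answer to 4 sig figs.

P ≈ 3.193×10¹⁸ W

Surface area A = 4πR² = 4π(1.286×10⁸ m)² = 2.07822×10¹⁷ m².
P = σAT⁴ = 5.670×10⁻⁸ × 2.07822×10¹⁷ × (128.3)⁴ = 3.193×10¹⁸ W.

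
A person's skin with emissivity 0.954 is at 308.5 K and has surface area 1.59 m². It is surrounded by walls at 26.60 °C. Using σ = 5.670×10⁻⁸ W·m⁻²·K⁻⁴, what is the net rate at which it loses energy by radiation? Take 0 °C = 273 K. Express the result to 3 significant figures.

Net loss ≈ 86.1 W

Surroundings: T = 26.60 °C + 273 = 299.60 K.
Area A = 1.59 m².
Net radiated power P_net = εσA(T⁴ − T₀⁴) = 0.954×5.670×10⁻⁸×1.59×(308.5⁴ − 299.60⁴).
T⁴ − T₀⁴ = 9.05776×10⁹ − 8.05689×10⁹ = 1.00087×10⁹ K⁴, so P_net = 86.1 W.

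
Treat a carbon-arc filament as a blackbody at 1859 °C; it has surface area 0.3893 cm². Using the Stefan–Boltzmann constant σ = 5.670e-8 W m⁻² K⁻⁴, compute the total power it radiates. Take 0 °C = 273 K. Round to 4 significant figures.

P ≈ 45.61 W

T = 1859 °C + 273 = 2132 K.
Area A = 0.3893 cm² = 3.893×10⁻⁵ m².
P = σAT⁴ = 5.670×10⁻⁸ × 3.893×10⁻⁵ × (2132)⁴ = 45.61 W.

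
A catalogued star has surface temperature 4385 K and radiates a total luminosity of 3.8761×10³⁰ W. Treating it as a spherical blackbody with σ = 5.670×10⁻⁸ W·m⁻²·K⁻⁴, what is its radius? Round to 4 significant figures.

R ≈ 1.213×10¹¹ m

L = 4πR²σT⁴ ⇒ R = √(L/(4πσT⁴)).
σT⁴ = 2.09634×10⁷ W/m², so R = √(3.8761×10³⁰/(4π×2.09634×10⁷)) = 1.213×10¹¹ m.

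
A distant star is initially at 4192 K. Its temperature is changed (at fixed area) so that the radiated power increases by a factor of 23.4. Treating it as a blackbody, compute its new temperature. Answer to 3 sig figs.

T₂ ≈ 9.22×10³ K

P ∝ T⁴, so T₂/T₁ = (P₂/P₁)^(1/4) = (23.4)^(1/4) = 2.19940.
T₂ = 4192 × 2.19940 = 9.22×10³ K.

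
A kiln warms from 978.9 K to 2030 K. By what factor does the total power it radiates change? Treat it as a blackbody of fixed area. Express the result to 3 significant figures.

P ∝ T⁴, so P₂/P₁ = (T₂/T₁)⁴ = (2030/978.9)⁴ = (2.07376)⁴ = 18.5.

P₂/P₁ ≈ 18.5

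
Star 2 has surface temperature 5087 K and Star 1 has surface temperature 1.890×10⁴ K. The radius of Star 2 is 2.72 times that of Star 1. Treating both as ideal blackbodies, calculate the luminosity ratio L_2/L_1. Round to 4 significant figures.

L_2/L_1 ≈ 0.03883

L ∝ R²T⁴, so L_2/L_1 = (R_2/R_1)²(T_2/T_1)⁴ = (2.72)² × (5087/1.890×10⁴)⁴ = 7.3984 × 5.24807×10⁻³ = 0.03883.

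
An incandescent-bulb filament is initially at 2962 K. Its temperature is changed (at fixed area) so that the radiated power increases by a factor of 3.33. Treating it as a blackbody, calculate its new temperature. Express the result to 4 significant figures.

T₂ ≈ 4001 K

P ∝ T⁴, so T₂/T₁ = (P₂/P₁)^(1/4) = (3.33)^(1/4) = 1.35086.
T₂ = 2962 × 1.35086 = 4001 K.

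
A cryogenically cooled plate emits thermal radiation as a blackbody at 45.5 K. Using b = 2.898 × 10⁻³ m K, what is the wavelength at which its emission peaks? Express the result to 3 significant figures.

Wien's displacement law: λ_max = b/T = (2.898×10⁻³ m·K)/(45.5 K) = 6.369×10⁻⁵ m.
That is 63.7 μm, in the infrared range.

λ_max ≈ 63.7 μm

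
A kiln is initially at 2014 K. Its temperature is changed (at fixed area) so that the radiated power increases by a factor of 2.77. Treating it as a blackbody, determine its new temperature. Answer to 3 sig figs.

P ∝ T⁴, so T₂/T₁ = (P₂/P₁)^(1/4) = (2.77)^(1/4) = 1.29009.
T₂ = 2014 × 1.29009 = 2.60×10³ K.

T₂ ≈ 2.60×10³ K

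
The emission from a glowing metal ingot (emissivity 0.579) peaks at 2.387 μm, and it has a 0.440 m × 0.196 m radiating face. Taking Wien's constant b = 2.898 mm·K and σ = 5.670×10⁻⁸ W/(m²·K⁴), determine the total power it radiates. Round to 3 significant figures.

P ≈ 6.15×10³ W

Wien's law: T = b/λ_max = 2.898×10⁻³/2.387×10⁻⁶ = 1214.08 K.
Area A = 0.440 × 0.196 = 0.08624 m².
Then P = εσAT⁴ = 0.579×5.670×10⁻⁸×0.08624×(1214.08)⁴ = 6.15×10³ W.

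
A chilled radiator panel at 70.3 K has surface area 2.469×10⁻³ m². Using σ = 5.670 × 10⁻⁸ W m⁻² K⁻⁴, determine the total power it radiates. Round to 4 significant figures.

P ≈ 3.419×10⁻³ W

Area A = 2.469×10⁻³ m².
P = σAT⁴ = 5.670×10⁻⁸ × 2.469×10⁻³ × (70.3)⁴ = 3.419×10⁻³ W.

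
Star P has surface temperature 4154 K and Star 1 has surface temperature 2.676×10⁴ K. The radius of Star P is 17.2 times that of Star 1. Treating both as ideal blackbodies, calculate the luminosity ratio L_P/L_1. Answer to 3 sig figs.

L_P/L_1 ≈ 0.172

L ∝ R²T⁴, so L_P/L_1 = (R_P/R_1)²(T_P/T_1)⁴ = (17.2)² × (4154/2.676×10⁴)⁴ = 295.84 × 5.80659×10⁻⁴ = 0.172.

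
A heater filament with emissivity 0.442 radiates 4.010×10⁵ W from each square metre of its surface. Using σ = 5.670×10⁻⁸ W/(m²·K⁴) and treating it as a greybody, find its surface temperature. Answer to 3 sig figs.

I = εσT⁴, so T = (I/εσ)^(1/4) = (4.010×10⁵/(0.442×5.670×10⁻⁸))^(1/4) = 2.00×10³ K.

T ≈ 2.00×10³ K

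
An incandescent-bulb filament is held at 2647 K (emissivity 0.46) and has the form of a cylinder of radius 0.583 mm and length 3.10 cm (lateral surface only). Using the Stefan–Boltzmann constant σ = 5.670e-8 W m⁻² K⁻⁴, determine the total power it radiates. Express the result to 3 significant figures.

P ≈ 145 W

Lateral area A = 2πrL = 2π×5.83×10⁻⁴×0.0310 = 1.13556×10⁻⁴ m².
P = εσAT⁴ = 0.46 × 5.670×10⁻⁸ × 1.13556×10⁻⁴ × (2647)⁴ = 145 W.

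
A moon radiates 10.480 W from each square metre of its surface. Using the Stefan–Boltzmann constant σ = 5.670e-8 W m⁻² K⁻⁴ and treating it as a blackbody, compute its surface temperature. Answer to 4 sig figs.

I = σT⁴, so T = (I/σ)^(1/4) = (10.480/(5.670×10⁻⁸))^(1/4) = 116.6 K.

T ≈ 116.6 K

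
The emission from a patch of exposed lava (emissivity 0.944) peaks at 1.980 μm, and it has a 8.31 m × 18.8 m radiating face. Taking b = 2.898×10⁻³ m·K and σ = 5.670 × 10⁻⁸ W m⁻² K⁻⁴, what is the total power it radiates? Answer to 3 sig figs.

Wien's law: T = b/λ_max = 2.898×10⁻³/1.980×10⁻⁶ = 1463.64 K.
Area A = 8.31 × 18.8 = 156.228 m².
Then P = εσAT⁴ = 0.944×5.670×10⁻⁸×156.228×(1463.64)⁴ = 3.84×10⁷ W.

P ≈ 3.84×10⁷ W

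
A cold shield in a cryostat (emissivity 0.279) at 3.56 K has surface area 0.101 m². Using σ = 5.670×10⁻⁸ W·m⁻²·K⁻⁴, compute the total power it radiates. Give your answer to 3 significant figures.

P ≈ 2.57×10⁻⁷ W

Area A = 0.101 m².
P = εσAT⁴ = 0.279 × 5.670×10⁻⁸ × 0.101 × (3.56)⁴ = 2.57×10⁻⁷ W.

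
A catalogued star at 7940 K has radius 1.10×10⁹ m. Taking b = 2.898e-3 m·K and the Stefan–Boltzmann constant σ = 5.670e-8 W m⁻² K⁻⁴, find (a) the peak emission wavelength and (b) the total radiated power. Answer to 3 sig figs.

(a) λ_max = b/T = 2.898×10⁻³/7940 = 3.650×10⁻⁷ m = 0.365 μm.
Surface area A = 4πR² = 4π(1.10×10⁹ m)² = 1.52053×10¹⁹ m².
(b) P = σAT⁴ = 5.670×10⁻⁸×1.52053×10¹⁹×(7940)⁴ = 3.43×10²⁷ W.

λ_max ≈ 0.365 μm; P ≈ 3.43×10²⁷ W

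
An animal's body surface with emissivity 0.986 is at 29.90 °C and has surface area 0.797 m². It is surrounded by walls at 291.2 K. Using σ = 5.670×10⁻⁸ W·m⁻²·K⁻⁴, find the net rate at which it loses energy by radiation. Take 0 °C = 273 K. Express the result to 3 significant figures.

T = 29.90 °C + 273 = 302.90 K.
Area A = 0.797 m².
Net radiated power P_net = εσA(T⁴ − T₀⁴) = 0.986×5.670×10⁻⁸×0.797×(302.90⁴ − 291.2⁴).
T⁴ − T₀⁴ = 8.41777×10⁹ − 7.19061×10⁹ = 1.22716×10⁹ K⁴, so P_net = 54.7 W.

Net loss ≈ 54.7 W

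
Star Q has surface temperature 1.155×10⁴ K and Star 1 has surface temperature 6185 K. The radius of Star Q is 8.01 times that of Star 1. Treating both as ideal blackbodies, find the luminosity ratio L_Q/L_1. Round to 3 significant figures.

L ∝ R²T⁴, so L_Q/L_1 = (R_Q/R_1)²(T_Q/T_1)⁴ = (8.01)² × (1.155×10⁴/6185)⁴ = 64.1601 × 12.1610 = 780.

L_Q/L_1 ≈ 780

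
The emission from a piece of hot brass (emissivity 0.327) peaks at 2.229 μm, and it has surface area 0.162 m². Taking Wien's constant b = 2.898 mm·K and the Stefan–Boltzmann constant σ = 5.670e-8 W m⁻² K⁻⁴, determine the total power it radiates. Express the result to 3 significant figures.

P ≈ 8.58×10³ W

Wien's law: T = b/λ_max = 2.898×10⁻³/2.229×10⁻⁶ = 1300.13 K.
Area A = 0.162 m².
Then P = εσAT⁴ = 0.327×5.670×10⁻⁸×0.162×(1300.13)⁴ = 8.58×10³ W.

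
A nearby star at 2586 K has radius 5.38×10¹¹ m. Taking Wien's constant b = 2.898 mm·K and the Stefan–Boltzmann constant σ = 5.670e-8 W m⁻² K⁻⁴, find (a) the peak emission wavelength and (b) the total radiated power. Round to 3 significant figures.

λ_max ≈ 1.12 μm; P ≈ 9.22×10³⁰ W

(a) λ_max = b/T = 2.898×10⁻³/2586 = 1.121×10⁻⁶ m = 1.12 μm.
Surface area A = 4πR² = 4π(5.38×10¹¹ m)² = 3.63726×10²⁴ m².
(b) P = σAT⁴ = 5.670×10⁻⁸×3.63726×10²⁴×(2586)⁴ = 9.22×10³⁰ W.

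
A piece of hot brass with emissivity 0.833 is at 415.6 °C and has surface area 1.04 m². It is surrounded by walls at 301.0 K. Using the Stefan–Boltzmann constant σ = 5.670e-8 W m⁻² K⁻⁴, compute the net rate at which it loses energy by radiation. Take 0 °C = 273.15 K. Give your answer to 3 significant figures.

Net loss ≈ 1.07×10⁴ W

T = 415.6 °C + 273.15 = 688.75 K.
Area A = 1.04 m².
Net radiated power P_net = εσA(T⁴ − T₀⁴) = 0.833×5.670×10⁻⁸×1.04×(688.75⁴ − 301.0⁴).
T⁴ − T₀⁴ = 2.25033×10¹¹ − 8.20854×10⁹ = 2.16824×10¹¹ K⁴, so P_net = 1.07×10⁴ W.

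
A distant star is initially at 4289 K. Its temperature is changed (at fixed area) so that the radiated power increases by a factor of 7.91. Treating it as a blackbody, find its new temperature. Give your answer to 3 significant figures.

P ∝ T⁴, so T₂/T₁ = (P₂/P₁)^(1/4) = (7.91)^(1/4) = 1.67704.
T₂ = 4289 × 1.67704 = 7.19×10³ K.

T₂ ≈ 7.19×10³ K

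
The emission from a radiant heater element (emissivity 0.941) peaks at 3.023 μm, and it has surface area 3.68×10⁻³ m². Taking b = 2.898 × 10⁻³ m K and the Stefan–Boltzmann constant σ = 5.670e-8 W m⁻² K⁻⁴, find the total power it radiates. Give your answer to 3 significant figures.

P ≈ 166 W

Wien's law: T = b/λ_max = 2.898×10⁻³/3.023×10⁻⁶ = 958.650 K.
Area A = 3.68×10⁻³ m².
Then P = εσAT⁴ = 0.941×5.670×10⁻⁸×3.68×10⁻³×(958.650)⁴ = 166 W.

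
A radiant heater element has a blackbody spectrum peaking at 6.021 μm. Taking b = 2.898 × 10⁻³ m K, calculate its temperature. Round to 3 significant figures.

Wien's law gives T = b/λ_max = (2.898×10⁻³ m·K)/(6.021×10⁻⁶ m) = 481 K.

T ≈ 481 K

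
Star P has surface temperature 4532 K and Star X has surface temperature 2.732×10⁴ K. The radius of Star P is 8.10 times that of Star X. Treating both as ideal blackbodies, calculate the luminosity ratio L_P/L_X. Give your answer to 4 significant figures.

L ∝ R²T⁴, so L_P/L_X = (R_P/R_X)²(T_P/T_X)⁴ = (8.10)² × (4532/2.732×10⁴)⁴ = 65.61 × 7.57246×10⁻⁴ = 0.04968.

L_P/L_X ≈ 0.04968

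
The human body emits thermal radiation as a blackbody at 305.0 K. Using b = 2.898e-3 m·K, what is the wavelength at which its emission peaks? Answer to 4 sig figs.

Wien's displacement law: λ_max = b/T = (2.898×10⁻³ m·K)/(305.0 K) = 9.5016×10⁻⁶ m.
That is 9.502 μm, in the infrared range.

λ_max ≈ 9.502 μm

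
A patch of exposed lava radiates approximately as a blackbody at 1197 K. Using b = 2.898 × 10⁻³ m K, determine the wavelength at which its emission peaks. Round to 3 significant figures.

Wien's displacement law: λ_max = b/T = (2.898×10⁻³ m·K)/(1197 K) = 2.421×10⁻⁶ m.
That is 2.42 μm, in the infrared range.

λ_max ≈ 2.42 μm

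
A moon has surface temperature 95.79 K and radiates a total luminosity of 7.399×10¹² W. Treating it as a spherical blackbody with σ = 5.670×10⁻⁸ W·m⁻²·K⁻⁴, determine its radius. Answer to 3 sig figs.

L = 4πR²σT⁴ ⇒ R = √(L/(4πσT⁴)).
σT⁴ = 4.77379 W/m², so R = √(7.399×10¹²/(4π×4.77379)) = 3.51×10⁵ m.

R ≈ 3.51×10⁵ m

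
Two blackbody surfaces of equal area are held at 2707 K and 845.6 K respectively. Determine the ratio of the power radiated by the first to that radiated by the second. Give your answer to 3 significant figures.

P₁/P₂ ≈ 105

With equal areas, P₁/P₂ = (T₁/T₂)⁴ = (2707/845.6)⁴ = 105.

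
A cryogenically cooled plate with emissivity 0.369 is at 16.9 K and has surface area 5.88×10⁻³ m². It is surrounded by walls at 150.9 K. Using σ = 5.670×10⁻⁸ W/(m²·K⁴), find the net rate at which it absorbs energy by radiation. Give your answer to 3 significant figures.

Area A = 5.88×10⁻³ m².
Net radiated power P_net = εσA(T⁴ − T₀⁴) = 0.369×5.670×10⁻⁸×5.88×10⁻³×(16.9⁴ − 150.9⁴).
T⁴ − T₀⁴ = 81573.1 − 5.18510×10⁸ = -5.18428×10⁸ K⁴, so P_net = -0.0638 W — negative, meaning a net gain of 0.0638 W.

Net gain ≈ 0.0638 W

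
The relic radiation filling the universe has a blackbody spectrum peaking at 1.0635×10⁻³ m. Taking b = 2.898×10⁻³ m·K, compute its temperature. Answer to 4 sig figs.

T ≈ 2.725 K

Wien's law gives T = b/λ_max = (2.898×10⁻³ m·K)/(1.0635×10⁻³ m) = 2.725 K.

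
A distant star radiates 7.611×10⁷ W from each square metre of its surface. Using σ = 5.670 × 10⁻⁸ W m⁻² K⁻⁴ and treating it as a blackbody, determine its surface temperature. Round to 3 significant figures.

I = σT⁴, so T = (I/σ)^(1/4) = (7.611×10⁷/(5.670×10⁻⁸))^(1/4) = 6.05×10³ K.

T ≈ 6.05×10³ K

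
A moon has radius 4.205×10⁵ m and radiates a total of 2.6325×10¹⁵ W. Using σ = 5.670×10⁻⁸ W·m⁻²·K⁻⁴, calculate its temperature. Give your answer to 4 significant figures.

T ≈ 380.2 K

Surface area A = 4πR² = 4π(4.205×10⁵ m)² = 2.22199×10¹² m².
P = σAT⁴ ⇒ T = (P/(σA))^(1/4) = (2.6325×10¹⁵/(5.670×10⁻⁸×2.22199×10¹²))^(1/4) = 380.2 K.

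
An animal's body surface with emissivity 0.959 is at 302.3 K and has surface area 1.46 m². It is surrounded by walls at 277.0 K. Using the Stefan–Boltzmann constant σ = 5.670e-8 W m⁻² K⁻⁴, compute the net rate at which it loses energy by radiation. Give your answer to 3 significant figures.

Area A = 1.46 m².
Net radiated power P_net = εσA(T⁴ − T₀⁴) = 0.959×5.670×10⁻⁸×1.46×(302.3⁴ − 277.0⁴).
T⁴ − T₀⁴ = 8.35127×10⁹ − 5.88734×10⁹ = 2.46393×10⁹ K⁴, so P_net = 196 W.

Net loss ≈ 196 W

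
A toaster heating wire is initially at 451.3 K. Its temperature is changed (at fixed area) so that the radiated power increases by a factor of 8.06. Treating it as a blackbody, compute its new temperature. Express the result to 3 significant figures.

T₂ ≈ 760 K

P ∝ T⁴, so T₂/T₁ = (P₂/P₁)^(1/4) = (8.06)^(1/4) = 1.68494.
T₂ = 451.3 × 1.68494 = 760 K.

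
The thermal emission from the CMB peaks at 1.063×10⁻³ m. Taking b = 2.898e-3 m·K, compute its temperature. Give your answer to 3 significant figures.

Wien's law gives T = b/λ_max = (2.898×10⁻³ m·K)/(1.063×10⁻³ m) = 2.73 K.

T ≈ 2.73 K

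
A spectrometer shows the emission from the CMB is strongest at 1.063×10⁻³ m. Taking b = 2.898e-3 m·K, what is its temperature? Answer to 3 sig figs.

T ≈ 2.73 K

Wien's law gives T = b/λ_max = (2.898×10⁻³ m·K)/(1.063×10⁻³ m) = 2.73 K.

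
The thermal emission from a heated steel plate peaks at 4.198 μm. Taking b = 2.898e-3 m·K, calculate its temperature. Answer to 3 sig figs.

T ≈ 690 K

Wien's law gives T = b/λ_max = (2.898×10⁻³ m·K)/(4.198×10⁻⁶ m) = 690 K.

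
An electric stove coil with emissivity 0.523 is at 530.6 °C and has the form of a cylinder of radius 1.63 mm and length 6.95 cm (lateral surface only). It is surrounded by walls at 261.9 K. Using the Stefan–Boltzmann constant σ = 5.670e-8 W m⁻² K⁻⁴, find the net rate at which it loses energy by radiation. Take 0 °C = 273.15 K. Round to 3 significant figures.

Net loss ≈ 8.71 W

T = 530.6 °C + 273.15 = 803.75 K.
Lateral area A = 2πrL = 2π×1.63×10⁻³×0.0695 = 7.11791×10⁻⁴ m².
Net radiated power P_net = εσA(T⁴ − T₀⁴) = 0.523×5.670×10⁻⁸×7.11791×10⁻⁴×(803.75⁴ − 261.9⁴).
T⁴ − T₀⁴ = 4.17334×10¹¹ − 4.70481×10⁹ = 4.12629×10¹¹ K⁴, so P_net = 8.71 W.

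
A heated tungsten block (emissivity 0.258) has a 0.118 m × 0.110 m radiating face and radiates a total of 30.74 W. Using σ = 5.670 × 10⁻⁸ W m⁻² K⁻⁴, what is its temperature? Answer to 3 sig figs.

T ≈ 634 K

Area A = 0.118 × 0.110 = 0.01298 m².
P = εσAT⁴ ⇒ T = (P/(εσA))^(1/4) = (30.74/(0.258×5.670×10⁻⁸×0.01298))^(1/4) = 634 K.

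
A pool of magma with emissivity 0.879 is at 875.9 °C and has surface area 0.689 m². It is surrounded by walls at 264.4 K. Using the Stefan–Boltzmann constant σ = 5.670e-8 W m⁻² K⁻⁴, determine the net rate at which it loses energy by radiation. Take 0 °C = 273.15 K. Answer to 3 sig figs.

T = 875.9 °C + 273.15 = 1149.05 K.
Area A = 0.689 m².
Net radiated power P_net = εσA(T⁴ − T₀⁴) = 0.879×5.670×10⁻⁸×0.689×(1149.05⁴ − 264.4⁴).
T⁴ − T₀⁴ = 1.74323×10¹² − 4.88704×10⁹ = 1.73834×10¹² K⁴, so P_net = 5.97×10⁴ W.

Net loss ≈ 5.97×10⁴ W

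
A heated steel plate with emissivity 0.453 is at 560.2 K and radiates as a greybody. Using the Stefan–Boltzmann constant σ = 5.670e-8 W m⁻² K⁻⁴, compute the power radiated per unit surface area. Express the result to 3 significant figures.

I ≈ 2.53×10³ W/m²

Stefan–Boltzmann: I = εσT⁴ = 0.453 × 5.670×10⁻⁸ × (560.2)⁴ = 2.53×10³ W/m².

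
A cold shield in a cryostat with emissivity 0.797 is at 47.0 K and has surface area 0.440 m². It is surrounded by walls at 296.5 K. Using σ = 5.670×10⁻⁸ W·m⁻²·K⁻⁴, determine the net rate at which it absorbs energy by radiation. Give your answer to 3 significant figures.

Area A = 0.440 m².
Net radiated power P_net = εσA(T⁴ − T₀⁴) = 0.797×5.670×10⁻⁸×0.440×(47.0⁴ − 296.5⁴).
T⁴ − T₀⁴ = 4.87968×10⁶ − 7.72856×10⁹ = -7.72368×10⁹ K⁴, so P_net = -154 W — negative, meaning a net gain of 154 W.

Net gain ≈ 154 W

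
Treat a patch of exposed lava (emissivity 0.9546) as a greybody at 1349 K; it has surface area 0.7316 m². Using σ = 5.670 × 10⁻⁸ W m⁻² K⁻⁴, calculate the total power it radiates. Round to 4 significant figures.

P ≈ 1.311×10⁵ W

Area A = 0.7316 m².
P = εσAT⁴ = 0.9546 × 5.670×10⁻⁸ × 0.7316 × (1349)⁴ = 1.311×10⁵ W.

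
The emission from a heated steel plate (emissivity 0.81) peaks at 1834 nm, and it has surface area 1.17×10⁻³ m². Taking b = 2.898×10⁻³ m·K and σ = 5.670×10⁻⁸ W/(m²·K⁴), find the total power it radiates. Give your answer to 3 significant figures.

P ≈ 335 W

Wien's law: T = b/λ_max = 2.898×10⁻³/1.834×10⁻⁶ = 1580.15 K.
Area A = 1.17×10⁻³ m².
Then P = εσAT⁴ = 0.81×5.670×10⁻⁸×1.17×10⁻³×(1580.15)⁴ = 335 W.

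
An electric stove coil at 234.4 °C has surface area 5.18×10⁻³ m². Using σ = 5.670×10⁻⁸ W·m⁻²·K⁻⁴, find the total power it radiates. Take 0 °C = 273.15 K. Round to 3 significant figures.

P ≈ 19.5 W

T = 234.4 °C + 273.15 = 507.55 K.
Area A = 5.18×10⁻³ m².
P = σAT⁴ = 5.670×10⁻⁸ × 5.18×10⁻³ × (507.55)⁴ = 19.5 W.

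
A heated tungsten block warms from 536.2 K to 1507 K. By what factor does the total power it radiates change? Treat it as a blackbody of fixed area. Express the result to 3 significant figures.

P₂/P₁ ≈ 62.4

P ∝ T⁴, so P₂/P₁ = (T₂/T₁)⁴ = (1507/536.2)⁴ = (2.81052)⁴ = 62.4.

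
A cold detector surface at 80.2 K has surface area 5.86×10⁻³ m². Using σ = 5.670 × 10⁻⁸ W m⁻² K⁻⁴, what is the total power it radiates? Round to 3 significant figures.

P ≈ 0.0137 W

Area A = 5.86×10⁻³ m².
P = σAT⁴ = 5.670×10⁻⁸ × 5.86×10⁻³ × (80.2)⁴ = 0.0137 W.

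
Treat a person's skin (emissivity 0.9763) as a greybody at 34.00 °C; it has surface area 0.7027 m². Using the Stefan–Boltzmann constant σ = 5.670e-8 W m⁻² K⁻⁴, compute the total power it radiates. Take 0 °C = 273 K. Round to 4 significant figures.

P ≈ 345.5 W

T = 34.00 °C + 273 = 307.00 K.
Area A = 0.7027 m².
P = εσAT⁴ = 0.9763 × 5.670×10⁻⁸ × 0.7027 × (307.00)⁴ = 345.5 W.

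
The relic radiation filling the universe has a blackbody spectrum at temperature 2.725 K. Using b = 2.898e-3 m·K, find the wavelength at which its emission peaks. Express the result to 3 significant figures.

λ_max ≈ 1.06×10⁻³ m

Wien's displacement law: λ_max = b/T = (2.898×10⁻³ m·K)/(2.725 K) = 1.063×10⁻³ m.
That is 1.06×10⁻³ m, in the microwave range.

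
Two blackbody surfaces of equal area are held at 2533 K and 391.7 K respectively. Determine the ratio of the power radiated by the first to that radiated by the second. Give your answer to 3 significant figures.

With equal areas, P₁/P₂ = (T₁/T₂)⁴ = (2533/391.7)⁴ = 1.75×10³.

P₁/P₂ ≈ 1.75×10³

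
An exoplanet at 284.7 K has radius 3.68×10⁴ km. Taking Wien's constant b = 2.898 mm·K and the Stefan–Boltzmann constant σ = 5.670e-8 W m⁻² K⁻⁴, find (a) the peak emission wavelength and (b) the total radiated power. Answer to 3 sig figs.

λ_max ≈ 10.2 μm; P ≈ 6.34×10¹⁸ W

(a) λ_max = b/T = 2.898×10⁻³/284.7 = 1.018×10⁻⁵ m = 10.2 μm.
Surface area A = 4πR² = 4π(3.68×10⁷ m)² = 1.70179×10¹⁶ m².
(b) P = σAT⁴ = 5.670×10⁻⁸×1.70179×10¹⁶×(284.7)⁴ = 6.34×10¹⁸ W.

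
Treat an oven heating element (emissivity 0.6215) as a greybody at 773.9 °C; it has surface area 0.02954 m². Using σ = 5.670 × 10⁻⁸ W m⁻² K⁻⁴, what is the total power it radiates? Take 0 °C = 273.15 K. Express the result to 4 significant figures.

P ≈ 1251 W

T = 773.9 °C + 273.15 = 1047.05 K.
Area A = 0.02954 m².
P = εσAT⁴ = 0.6215 × 5.670×10⁻⁸ × 0.02954 × (1047.05)⁴ = 1251 W.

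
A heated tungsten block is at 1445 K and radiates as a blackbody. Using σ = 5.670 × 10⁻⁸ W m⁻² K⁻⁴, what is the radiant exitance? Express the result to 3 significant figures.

Stefan–Boltzmann: I = σT⁴ = 5.670×10⁻⁸ × (1445)⁴ = 2.47×10⁵ W/m².

I ≈ 2.47×10⁵ W/m²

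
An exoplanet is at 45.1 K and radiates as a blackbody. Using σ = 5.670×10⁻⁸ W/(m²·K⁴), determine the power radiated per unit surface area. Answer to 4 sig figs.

Stefan–Boltzmann: I = σT⁴ = 5.670×10⁻⁸ × (45.1)⁴ = 0.2346 W/m².

I ≈ 0.2346 W/m²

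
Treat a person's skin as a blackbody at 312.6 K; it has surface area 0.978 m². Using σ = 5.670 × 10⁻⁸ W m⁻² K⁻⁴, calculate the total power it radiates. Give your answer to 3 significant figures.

Area A = 0.978 m².
P = σAT⁴ = 5.670×10⁻⁸ × 0.978 × (312.6)⁴ = 530 W.

P ≈ 530 W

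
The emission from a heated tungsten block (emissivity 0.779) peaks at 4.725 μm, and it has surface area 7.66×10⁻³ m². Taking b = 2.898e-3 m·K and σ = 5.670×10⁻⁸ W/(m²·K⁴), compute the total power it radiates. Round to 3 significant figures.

P ≈ 47.9 W

Wien's law: T = b/λ_max = 2.898×10⁻³/4.725×10⁻⁶ = 613.333 K.
Area A = 7.66×10⁻³ m².
Then P = εσAT⁴ = 0.779×5.670×10⁻⁸×7.66×10⁻³×(613.333)⁴ = 47.9 W.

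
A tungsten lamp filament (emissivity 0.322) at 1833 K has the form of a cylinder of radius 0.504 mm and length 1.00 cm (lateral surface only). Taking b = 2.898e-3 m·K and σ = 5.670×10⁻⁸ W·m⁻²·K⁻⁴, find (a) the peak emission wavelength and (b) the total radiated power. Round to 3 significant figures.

λ_max ≈ 1.58×10³ nm; P ≈ 6.53 W

(a) λ_max = b/T = 2.898×10⁻³/1833 = 1.581×10⁻⁶ m = 1.58×10³ nm.
Lateral area A = 2πrL = 2π×5.04×10⁻⁴×0.0100 = 3.16673×10⁻⁵ m².
(b) P = εσAT⁴ = 0.322×5.670×10⁻⁸×3.16673×10⁻⁵×(1833)⁴ = 6.53 W.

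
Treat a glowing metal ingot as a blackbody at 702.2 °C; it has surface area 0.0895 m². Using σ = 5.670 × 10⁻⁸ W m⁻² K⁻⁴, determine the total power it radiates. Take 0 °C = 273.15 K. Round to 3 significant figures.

T = 702.2 °C + 273.15 = 975.35 K.
Area A = 0.0895 m².
P = σAT⁴ = 5.670×10⁻⁸ × 0.0895 × (975.35)⁴ = 4.59×10³ W.

P ≈ 4.59×10³ W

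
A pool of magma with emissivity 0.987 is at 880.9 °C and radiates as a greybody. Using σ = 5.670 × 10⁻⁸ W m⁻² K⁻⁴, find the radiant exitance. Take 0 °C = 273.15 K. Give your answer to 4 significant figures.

T = 880.9 °C + 273.15 = 1154.05 K.
Stefan–Boltzmann: I = εσT⁴ = 0.987 × 5.670×10⁻⁸ × (1154.05)⁴ = 9.927×10⁴ W/m².

I ≈ 9.927×10⁴ W/m²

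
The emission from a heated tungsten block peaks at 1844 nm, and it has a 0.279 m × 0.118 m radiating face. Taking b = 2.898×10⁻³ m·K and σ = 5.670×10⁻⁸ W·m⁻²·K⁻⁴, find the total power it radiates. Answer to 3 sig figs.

Wien's law: T = b/λ_max = 2.898×10⁻³/1.844×10⁻⁶ = 1571.58 K.
Area A = 0.279 × 0.118 = 0.032922 m².
Then P = σAT⁴ = 5.670×10⁻⁸×0.032922×(1571.58)⁴ = 1.14×10⁴ W.

P ≈ 1.14×10⁴ W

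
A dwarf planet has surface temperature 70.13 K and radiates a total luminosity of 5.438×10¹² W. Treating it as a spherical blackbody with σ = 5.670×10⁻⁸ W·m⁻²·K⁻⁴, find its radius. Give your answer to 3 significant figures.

R ≈ 5.62×10⁵ m

L = 4πR²σT⁴ ⇒ R = √(L/(4πσT⁴)).
σT⁴ = 1.37151 W/m², so R = √(5.438×10¹²/(4π×1.37151)) = 5.62×10⁵ m.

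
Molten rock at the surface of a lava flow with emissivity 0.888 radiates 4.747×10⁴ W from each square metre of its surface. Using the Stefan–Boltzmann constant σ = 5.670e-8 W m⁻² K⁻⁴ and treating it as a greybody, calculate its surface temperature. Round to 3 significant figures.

T ≈ 985 K

I = εσT⁴, so T = (I/εσ)^(1/4) = (4.747×10⁴/(0.888×5.670×10⁻⁸))^(1/4) = 985 K.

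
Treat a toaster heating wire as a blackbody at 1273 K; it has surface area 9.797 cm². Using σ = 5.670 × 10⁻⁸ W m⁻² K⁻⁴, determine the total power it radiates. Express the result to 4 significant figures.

Area A = 9.797 cm² = 9.797×10⁻⁴ m².
P = σAT⁴ = 5.670×10⁻⁸ × 9.797×10⁻⁴ × (1273)⁴ = 145.9 W.

P ≈ 145.9 W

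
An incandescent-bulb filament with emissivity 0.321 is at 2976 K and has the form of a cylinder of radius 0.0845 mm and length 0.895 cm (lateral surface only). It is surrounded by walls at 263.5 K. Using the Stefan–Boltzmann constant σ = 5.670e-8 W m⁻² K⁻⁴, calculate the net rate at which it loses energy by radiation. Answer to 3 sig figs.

Lateral area A = 2πrL = 2π×8.45×10⁻⁵×8.95×10⁻³ = 4.75182×10⁻⁶ m².
Net radiated power P_net = εσA(T⁴ − T₀⁴) = 0.321×5.670×10⁻⁸×4.75182×10⁻⁶×(2976⁴ − 263.5⁴).
T⁴ − T₀⁴ = 7.84389×10¹³ − 4.82084×10⁹ = 7.84341×10¹³ K⁴, so P_net = 6.78 W.

Net loss ≈ 6.78 W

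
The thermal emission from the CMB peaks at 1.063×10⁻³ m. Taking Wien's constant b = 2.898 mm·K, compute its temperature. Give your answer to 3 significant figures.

T ≈ 2.73 K

Wien's law gives T = b/λ_max = (2.898×10⁻³ m·K)/(1.063×10⁻³ m) = 2.73 K.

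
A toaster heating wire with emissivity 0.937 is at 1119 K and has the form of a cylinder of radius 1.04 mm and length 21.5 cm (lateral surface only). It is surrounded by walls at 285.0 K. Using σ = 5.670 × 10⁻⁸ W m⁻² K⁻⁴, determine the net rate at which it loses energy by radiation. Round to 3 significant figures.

Lateral area A = 2πrL = 2π×1.04×10⁻³×0.215 = 1.40492×10⁻³ m².
Net radiated power P_net = εσA(T⁴ − T₀⁴) = 0.937×5.670×10⁻⁸×1.40492×10⁻³×(1119⁴ − 285.0⁴).
T⁴ − T₀⁴ = 1.56791×10¹² − 6.59750×10⁹ = 1.56131×10¹² K⁴, so P_net = 117 W.

Net loss ≈ 117 W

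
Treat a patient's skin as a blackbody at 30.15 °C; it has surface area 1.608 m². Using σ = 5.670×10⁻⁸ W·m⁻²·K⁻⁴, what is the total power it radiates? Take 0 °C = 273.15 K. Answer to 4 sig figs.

T = 30.15 °C + 273.15 = 303.30 K.
Area A = 1.608 m².
P = σAT⁴ = 5.670×10⁻⁸ × 1.608 × (303.30)⁴ = 771.5 W.

P ≈ 771.5 W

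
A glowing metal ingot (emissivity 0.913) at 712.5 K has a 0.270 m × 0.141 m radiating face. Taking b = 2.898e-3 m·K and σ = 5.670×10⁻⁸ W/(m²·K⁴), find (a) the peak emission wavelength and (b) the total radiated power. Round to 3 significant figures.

λ_max ≈ 4.07 μm; P ≈ 508 W

(a) λ_max = b/T = 2.898×10⁻³/712.5 = 4.067×10⁻⁶ m = 4.07 μm.
Area A = 0.270 × 0.141 = 0.03807 m².
(b) P = εσAT⁴ = 0.913×5.670×10⁻⁸×0.03807×(712.5)⁴ = 508 W.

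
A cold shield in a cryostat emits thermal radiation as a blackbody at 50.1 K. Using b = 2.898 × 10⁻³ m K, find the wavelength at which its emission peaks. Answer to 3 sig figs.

Wien's displacement law: λ_max = b/T = (2.898×10⁻³ m·K)/(50.1 K) = 5.784×10⁻⁵ m.
That is 57.8 μm, in the infrared range.

λ_max ≈ 57.8 μm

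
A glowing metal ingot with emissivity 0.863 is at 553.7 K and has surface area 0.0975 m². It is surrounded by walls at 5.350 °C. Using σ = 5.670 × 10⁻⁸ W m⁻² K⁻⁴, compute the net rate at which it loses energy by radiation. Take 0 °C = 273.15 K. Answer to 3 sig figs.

Net loss ≈ 420 W

Surroundings: T = 5.350 °C + 273.15 = 278.500 K.
Area A = 0.0975 m².
Net radiated power P_net = εσA(T⁴ − T₀⁴) = 0.863×5.670×10⁻⁸×0.0975×(553.7⁴ − 278.500⁴).
T⁴ − T₀⁴ = 9.39936×10¹⁰ − 6.01590×10⁹ = 8.79777×10¹⁰ K⁴, so P_net = 420 W.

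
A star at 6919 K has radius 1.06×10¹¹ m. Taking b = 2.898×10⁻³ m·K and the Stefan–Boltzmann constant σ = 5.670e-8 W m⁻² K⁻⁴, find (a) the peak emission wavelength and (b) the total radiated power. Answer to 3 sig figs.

λ_max ≈ 419 nm; P ≈ 1.83×10³¹ W

(a) λ_max = b/T = 2.898×10⁻³/6919 = 4.188×10⁻⁷ m = 419 nm.
Surface area A = 4πR² = 4π(1.06×10¹¹ m)² = 1.41196×10²³ m².
(b) P = σAT⁴ = 5.670×10⁻⁸×1.41196×10²³×(6919)⁴ = 1.83×10³¹ W.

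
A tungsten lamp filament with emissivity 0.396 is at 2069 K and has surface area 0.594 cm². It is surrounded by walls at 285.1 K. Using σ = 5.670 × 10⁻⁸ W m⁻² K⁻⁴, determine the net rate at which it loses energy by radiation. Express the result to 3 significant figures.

Area A = 0.594 cm² = 5.94×10⁻⁵ m².
Net radiated power P_net = εσA(T⁴ − T₀⁴) = 0.396×5.670×10⁻⁸×5.94×10⁻⁵×(2069⁴ − 285.1⁴).
T⁴ − T₀⁴ = 1.83249×10¹³ − 6.60677×10⁹ = 1.83183×10¹³ K⁴, so P_net = 24.4 W.

Net loss ≈ 24.4 W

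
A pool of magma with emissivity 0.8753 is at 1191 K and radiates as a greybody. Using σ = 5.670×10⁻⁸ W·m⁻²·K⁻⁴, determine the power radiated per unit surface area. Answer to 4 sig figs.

Stefan–Boltzmann: I = εσT⁴ = 0.8753 × 5.670×10⁻⁸ × (1191)⁴ = 9.986×10⁴ W/m².

I ≈ 9.986×10⁴ W/m²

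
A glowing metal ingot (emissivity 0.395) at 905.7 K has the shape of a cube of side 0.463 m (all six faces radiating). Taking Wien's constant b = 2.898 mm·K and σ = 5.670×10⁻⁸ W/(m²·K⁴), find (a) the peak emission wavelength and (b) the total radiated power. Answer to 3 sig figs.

λ_max ≈ 3.20 μm; P ≈ 1.94×10⁴ W

(a) λ_max = b/T = 2.898×10⁻³/905.7 = 3.200×10⁻⁶ m = 3.20 μm.
Area A = 6s² = 6×(0.463 m)² = 1.28621 m².
(b) P = εσAT⁴ = 0.395×5.670×10⁻⁸×1.28621×(905.7)⁴ = 1.94×10⁴ W.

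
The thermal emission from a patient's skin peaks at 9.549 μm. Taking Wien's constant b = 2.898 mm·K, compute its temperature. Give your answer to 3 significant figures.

Wien's law gives T = b/λ_max = (2.898×10⁻³ m·K)/(9.549×10⁻⁶ m) = 303 K.

T ≈ 303 K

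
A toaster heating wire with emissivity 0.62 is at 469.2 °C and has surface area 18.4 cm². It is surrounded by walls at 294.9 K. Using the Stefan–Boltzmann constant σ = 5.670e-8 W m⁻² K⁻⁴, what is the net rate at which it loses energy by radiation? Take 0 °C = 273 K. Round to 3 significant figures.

T = 469.2 °C + 273 = 742.2 K.
Area A = 18.4 cm² = 1.84×10⁻³ m².
Net radiated power P_net = εσA(T⁴ − T₀⁴) = 0.62×5.670×10⁻⁸×1.84×10⁻³×(742.2⁴ − 294.9⁴).
T⁴ − T₀⁴ = 3.03448×10¹¹ − 7.56309×10⁹ = 2.95885×10¹¹ K⁴, so P_net = 19.1 W.

Net loss ≈ 19.1 W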